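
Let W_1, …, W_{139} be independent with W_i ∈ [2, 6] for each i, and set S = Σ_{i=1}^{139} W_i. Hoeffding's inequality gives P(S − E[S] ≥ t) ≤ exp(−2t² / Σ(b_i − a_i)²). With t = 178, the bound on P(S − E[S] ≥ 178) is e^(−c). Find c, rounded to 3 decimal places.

Σ(b_i − a_i)² = 139·(4)² = 2224.
c = 2t²/2224 = 2·178²/2224 = 28.4928.

28.493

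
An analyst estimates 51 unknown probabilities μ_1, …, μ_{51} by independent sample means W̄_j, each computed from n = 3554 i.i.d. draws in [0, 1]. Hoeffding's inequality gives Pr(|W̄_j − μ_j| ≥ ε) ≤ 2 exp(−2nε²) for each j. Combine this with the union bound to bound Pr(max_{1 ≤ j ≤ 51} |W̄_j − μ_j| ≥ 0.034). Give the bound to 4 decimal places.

Per-experiment Hoeffding bound: 2·exp(−2·3554·0.034²) = 2·exp(−8.21685) = 0.00054013.
Union bound over 51 events: 51·0.00054013 = 0.02755.

0.0275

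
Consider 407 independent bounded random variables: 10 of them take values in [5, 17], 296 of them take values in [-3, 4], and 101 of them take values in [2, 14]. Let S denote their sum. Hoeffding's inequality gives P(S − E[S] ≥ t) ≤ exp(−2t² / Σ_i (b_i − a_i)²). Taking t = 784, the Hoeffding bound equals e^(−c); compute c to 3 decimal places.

Σ(b_i − a_i)² = 10·12² + 296·7² + 101·12² = 30488.
c = 2t² / 30488 = 2·784² / 30488 = 40.3212.

40.321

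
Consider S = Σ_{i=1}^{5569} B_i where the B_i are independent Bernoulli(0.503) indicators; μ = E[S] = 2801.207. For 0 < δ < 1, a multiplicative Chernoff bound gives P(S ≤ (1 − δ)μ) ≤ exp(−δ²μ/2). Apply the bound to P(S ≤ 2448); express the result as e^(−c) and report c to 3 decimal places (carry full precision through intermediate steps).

Write 2448 = (1 − δ)μ, so δ = 1 − 2448/2801.207 = 0.126091…
Then the exponent is δ²μ/2 = (μ − 2448)²/(2μ) = 22.268112.

22.268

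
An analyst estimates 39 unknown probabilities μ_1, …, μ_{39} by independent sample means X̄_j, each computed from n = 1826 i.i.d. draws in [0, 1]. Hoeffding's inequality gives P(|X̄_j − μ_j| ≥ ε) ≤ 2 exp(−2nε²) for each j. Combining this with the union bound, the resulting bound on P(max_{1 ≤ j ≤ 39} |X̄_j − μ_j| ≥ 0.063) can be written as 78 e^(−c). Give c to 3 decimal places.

14.495

Union bound over the 39 events: P(max_{1 ≤ j ≤ 39} |X̄_j − μ_j| ≥ 0.063) ≤ 39·2·exp(−2nε²) = 78 exp(−2·1826·0.063²).
So c = 2·1826·0.063² = 14.4948.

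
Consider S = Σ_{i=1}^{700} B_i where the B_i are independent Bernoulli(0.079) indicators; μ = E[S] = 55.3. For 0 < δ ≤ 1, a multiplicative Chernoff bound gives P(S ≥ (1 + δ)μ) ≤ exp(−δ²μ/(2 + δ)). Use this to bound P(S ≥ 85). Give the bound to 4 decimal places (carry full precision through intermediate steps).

Write 85 = (1 + δ)μ, so δ = 85/55.3 − 1 = 0.5370705…
Then the exponent is δ²μ/(2 + δ) = (85 − μ)² / (μ·(2 + δ)) = 6.287170.
Bound = exp(−6.287170) = 0.00186.

0.0019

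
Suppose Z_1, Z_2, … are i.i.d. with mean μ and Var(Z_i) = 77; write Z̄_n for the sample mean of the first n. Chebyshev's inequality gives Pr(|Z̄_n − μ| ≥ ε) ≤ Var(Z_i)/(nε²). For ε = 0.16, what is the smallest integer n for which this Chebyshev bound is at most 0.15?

20053

Require 77/(n·0.16²) ≤ 0.15, i.e. n ≥ 77/(0.15·0.16²) = 20052.083.
The smallest integer n is 20053.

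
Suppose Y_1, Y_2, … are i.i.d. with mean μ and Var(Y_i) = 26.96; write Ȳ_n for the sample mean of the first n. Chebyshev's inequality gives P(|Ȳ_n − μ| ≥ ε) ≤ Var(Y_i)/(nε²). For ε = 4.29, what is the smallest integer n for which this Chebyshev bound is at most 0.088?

Require 26.96/(n·4.29²) ≤ 0.088, i.e. n ≥ 26.96/(0.088·4.29²) = 16.646.
The smallest integer n is 17.

17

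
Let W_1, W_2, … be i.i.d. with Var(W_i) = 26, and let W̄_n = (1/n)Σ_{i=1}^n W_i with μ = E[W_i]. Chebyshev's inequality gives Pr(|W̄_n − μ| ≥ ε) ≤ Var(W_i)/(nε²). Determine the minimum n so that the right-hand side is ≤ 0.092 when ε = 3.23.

Require 26/(n·3.23²) ≤ 0.092, i.e. n ≥ 26/(0.092·3.23²) = 27.088.
The smallest integer n is 28.

28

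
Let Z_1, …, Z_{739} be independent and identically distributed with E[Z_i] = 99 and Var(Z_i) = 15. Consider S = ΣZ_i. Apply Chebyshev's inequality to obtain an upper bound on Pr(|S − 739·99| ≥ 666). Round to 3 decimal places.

0.025

Var(S) = n·Var(Z_i) = 739·15 = 11085.
Chebyshev: Pr(|S − 739·99| ≥ 666) ≤ Var(S)/666² = 11085/443556 = 0.0250.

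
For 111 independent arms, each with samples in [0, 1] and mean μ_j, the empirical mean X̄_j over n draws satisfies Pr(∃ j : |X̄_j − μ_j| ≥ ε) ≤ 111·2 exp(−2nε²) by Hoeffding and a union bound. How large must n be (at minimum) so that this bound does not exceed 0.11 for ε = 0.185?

112

Need 2·111·exp(−2nε²) ≤ 0.11, i.e. exp(−2nε²) ≤ 0.11/222.
So 2nε² ≥ ln(222/0.11) = 7.609952.
Hence n ≥ 7.609952/(2·0.185²) = 111.175.
The smallest integer n is 112.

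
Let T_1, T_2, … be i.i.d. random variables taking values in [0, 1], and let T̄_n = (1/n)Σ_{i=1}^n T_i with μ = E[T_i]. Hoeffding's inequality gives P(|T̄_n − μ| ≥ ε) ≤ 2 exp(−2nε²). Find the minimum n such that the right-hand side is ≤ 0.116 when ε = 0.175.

47

Require 2·exp(−2nε²) ≤ 0.116, i.e. 2nε² ≥ ln(2/0.116) = 2.847312.
So n ≥ 2.847312 / (2·0.175²) = 46.487.
The smallest integer n is 47.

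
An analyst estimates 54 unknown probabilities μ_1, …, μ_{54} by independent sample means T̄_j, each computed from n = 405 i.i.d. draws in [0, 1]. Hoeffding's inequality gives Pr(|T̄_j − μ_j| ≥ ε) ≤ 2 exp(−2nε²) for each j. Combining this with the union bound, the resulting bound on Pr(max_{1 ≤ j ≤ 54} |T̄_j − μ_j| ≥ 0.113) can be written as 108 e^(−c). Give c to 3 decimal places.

Union bound over the 54 events: Pr(max_{1 ≤ j ≤ 54} |T̄_j − μ_j| ≥ 0.113) ≤ 54·2·exp(−2nε²) = 108 exp(−2·405·0.113²).
So c = 2·405·0.113² = 10.3429.

10.343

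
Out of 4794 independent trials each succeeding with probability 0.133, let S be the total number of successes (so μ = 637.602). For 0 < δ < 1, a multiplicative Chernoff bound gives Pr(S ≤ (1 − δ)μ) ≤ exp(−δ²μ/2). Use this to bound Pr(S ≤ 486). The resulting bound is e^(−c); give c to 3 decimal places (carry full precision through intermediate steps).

18.023

Write 486 = (1 − δ)μ, so δ = 1 − 486/637.602 = 0.237769…
Then the exponent is δ²μ/2 = (μ − 486)²/(2μ) = 18.023129.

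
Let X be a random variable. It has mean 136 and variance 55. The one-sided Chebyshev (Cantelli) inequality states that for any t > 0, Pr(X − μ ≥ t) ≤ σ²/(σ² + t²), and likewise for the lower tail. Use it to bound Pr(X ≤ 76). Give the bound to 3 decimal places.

0.015

Here σ² = 55 and t = 60, so σ² + t² = 3655.
Cantelli's bound: 55/3655 = 0.0150.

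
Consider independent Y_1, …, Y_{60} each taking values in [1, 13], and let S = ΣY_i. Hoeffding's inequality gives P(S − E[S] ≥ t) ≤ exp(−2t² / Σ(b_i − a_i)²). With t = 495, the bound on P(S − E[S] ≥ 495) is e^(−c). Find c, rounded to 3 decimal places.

Σ(b_i − a_i)² = 60·(12)² = 8640.
c = 2t²/8640 = 2·495²/8640 = 56.7188.

56.719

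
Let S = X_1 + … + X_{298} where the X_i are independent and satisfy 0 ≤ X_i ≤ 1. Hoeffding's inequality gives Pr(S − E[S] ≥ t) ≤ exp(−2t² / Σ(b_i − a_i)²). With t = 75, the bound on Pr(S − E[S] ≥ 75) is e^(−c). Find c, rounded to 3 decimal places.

Σ(b_i − a_i)² = 298·(1)² = 298.
c = 2t²/298 = 2·75²/298 = 37.7517.

37.752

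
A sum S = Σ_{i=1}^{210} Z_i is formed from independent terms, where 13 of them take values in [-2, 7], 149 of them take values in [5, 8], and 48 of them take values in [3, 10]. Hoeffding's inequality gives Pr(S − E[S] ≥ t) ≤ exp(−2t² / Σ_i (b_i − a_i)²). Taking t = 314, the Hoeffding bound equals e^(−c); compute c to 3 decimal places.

Σ(b_i − a_i)² = 13·9² + 149·3² + 48·7² = 4746.
c = 2t² / 4746 = 2·314² / 4746 = 41.5491.

41.549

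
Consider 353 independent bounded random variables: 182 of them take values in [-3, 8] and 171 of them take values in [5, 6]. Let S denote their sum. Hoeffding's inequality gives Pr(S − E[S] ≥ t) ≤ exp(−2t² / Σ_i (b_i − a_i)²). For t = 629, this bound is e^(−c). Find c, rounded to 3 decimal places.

Σ(b_i − a_i)² = 182·11² + 171·1² = 22193.
c = 2t² / 22193 = 2·629² / 22193 = 35.6546.

35.655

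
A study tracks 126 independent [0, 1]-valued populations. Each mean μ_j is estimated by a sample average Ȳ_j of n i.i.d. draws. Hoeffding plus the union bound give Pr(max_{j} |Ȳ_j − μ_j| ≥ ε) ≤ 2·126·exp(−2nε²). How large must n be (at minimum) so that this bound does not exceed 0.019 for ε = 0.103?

Need 2·126·exp(−2nε²) ≤ 0.019, i.e. exp(−2nε²) ≤ 0.019/252.
So 2nε² ≥ ln(252/0.019) = 9.492745.
Hence n ≥ 9.492745/(2·0.103²) = 447.391.
The smallest integer n is 448.

448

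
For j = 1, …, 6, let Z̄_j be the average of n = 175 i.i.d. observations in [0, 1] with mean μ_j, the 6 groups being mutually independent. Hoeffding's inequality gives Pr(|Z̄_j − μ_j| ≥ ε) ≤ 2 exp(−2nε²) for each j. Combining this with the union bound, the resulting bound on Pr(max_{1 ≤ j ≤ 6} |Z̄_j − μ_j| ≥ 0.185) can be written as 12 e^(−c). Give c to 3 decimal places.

11.979

Union bound over the 6 events: Pr(max_{1 ≤ j ≤ 6} |Z̄_j − μ_j| ≥ 0.185) ≤ 6·2·exp(−2nε²) = 12 exp(−2·175·0.185²).
So c = 2·175·0.185² = 11.9787.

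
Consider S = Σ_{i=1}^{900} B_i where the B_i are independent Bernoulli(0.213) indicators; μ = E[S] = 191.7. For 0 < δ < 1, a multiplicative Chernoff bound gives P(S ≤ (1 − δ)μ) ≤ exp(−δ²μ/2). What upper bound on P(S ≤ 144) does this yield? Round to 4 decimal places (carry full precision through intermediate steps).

Write 144 = (1 − δ)μ, so δ = 1 − 144/191.7 = 0.2488263…
Then the exponent is δ²μ/2 = (μ − 144)²/(2μ) = 5.934507.
Bound = exp(−5.934507) = 0.00265.

0.0026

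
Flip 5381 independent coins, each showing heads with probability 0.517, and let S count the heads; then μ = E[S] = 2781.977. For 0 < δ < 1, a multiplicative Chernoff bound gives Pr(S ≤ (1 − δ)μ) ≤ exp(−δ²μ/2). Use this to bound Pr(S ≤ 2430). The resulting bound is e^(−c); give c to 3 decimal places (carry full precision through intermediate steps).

Write 2430 = (1 − δ)μ, so δ = 1 − 2430/2781.977 = 0.1265205…
Then the exponent is δ²μ/2 = (μ − 2430)²/(2μ) = 22.266145.

22.266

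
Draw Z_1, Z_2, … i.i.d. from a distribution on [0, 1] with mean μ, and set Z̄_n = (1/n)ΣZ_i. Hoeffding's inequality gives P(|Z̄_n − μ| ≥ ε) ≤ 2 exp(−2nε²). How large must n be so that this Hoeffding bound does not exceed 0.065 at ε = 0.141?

87

Require 2·exp(−2nε²) ≤ 0.065, i.e. 2nε² ≥ ln(2/0.065) = 3.426515.
So n ≥ 3.426515 / (2·0.141²) = 86.176.
The smallest integer n is 87.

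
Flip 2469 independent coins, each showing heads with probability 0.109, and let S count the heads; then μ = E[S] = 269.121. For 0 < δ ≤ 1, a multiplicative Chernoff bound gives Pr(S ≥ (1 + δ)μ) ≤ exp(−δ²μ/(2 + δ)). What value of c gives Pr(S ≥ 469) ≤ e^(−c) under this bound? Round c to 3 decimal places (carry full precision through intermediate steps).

54.126

Write 469 = (1 + δ)μ, so δ = 469/269.121 − 1 = 0.7427105…
Then the exponent is δ²μ/(2 + δ) = (469 − μ)² / (μ·(2 + δ)) = 54.126105.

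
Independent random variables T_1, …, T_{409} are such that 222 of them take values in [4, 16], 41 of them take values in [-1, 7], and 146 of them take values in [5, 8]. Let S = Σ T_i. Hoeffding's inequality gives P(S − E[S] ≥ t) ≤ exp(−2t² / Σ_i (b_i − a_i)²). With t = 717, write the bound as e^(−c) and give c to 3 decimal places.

Σ(b_i − a_i)² = 222·12² + 41·8² + 146·3² = 35906.
c = 2t² / 35906 = 2·717² / 35906 = 28.6353.

28.635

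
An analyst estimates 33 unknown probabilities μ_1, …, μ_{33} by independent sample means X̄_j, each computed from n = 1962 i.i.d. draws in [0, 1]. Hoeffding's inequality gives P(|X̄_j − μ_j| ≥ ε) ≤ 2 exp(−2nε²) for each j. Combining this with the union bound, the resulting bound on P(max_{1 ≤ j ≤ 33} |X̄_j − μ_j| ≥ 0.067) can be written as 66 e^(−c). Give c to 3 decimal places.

17.615

Union bound over the 33 events: P(max_{1 ≤ j ≤ 33} |X̄_j − μ_j| ≥ 0.067) ≤ 33·2·exp(−2nε²) = 66 exp(−2·1962·0.067²).
So c = 2·1962·0.067² = 17.6148.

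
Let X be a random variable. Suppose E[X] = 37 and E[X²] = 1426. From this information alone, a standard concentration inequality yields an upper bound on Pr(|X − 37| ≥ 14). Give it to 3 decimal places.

The first two moments determine the variance, so Chebyshev's inequality is the sharpest standard bound available.
Var(X) = E[X²] − (E[X])² = 1426 − 1369 = 57.
Chebyshev's inequality: Pr(|X − μ| ≥ t) ≤ Var(X)/t² = 57/196 = 0.2908.

0.291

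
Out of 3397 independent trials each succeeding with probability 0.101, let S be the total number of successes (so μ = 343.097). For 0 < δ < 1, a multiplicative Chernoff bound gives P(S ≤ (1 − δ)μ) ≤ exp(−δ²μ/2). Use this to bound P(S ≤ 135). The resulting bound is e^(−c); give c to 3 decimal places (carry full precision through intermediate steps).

Write 135 = (1 − δ)μ, so δ = 1 − 135/343.097 = 0.6065253…
Then the exponent is δ²μ/2 = (μ − 135)²/(2μ) = 63.108044.

63.108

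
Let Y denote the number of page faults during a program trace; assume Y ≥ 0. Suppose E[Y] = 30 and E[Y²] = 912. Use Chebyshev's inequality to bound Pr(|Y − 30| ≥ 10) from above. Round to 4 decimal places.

0.1200

Var(Y) = E[Y²] − (E[Y])² = 912 − 900 = 12.
Chebyshev's inequality: Pr(|Y − μ| ≥ t) ≤ Var(Y)/t² = 12/100 = 0.1200.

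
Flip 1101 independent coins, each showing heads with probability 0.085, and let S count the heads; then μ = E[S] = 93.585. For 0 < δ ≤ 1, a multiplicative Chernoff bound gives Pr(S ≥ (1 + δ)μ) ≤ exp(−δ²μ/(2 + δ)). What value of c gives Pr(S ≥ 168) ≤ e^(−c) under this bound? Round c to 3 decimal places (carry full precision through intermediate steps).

21.169

Write 168 = (1 + δ)μ, so δ = 168/93.585 − 1 = 0.7951595…
Then the exponent is δ²μ/(2 + δ) = (168 − μ)² / (μ·(2 + δ)) = 21.169380.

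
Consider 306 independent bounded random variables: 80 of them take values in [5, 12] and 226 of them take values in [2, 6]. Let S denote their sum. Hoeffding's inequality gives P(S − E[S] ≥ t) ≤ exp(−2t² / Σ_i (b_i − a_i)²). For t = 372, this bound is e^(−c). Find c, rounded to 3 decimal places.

36.726

Σ(b_i − a_i)² = 80·7² + 226·4² = 7536.
c = 2t² / 7536 = 2·372² / 7536 = 36.7261.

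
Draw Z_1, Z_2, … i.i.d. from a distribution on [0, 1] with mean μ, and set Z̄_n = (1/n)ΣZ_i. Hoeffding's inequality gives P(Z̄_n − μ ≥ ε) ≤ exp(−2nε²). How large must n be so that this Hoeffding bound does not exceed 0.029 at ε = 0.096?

Require exp(−2nε²) ≤ 0.029, i.e. 2nε² ≥ ln(1/0.029) = 3.540459.
So n ≥ 3.540459 / (2·0.096²) = 192.082.
The smallest integer n is 193.

193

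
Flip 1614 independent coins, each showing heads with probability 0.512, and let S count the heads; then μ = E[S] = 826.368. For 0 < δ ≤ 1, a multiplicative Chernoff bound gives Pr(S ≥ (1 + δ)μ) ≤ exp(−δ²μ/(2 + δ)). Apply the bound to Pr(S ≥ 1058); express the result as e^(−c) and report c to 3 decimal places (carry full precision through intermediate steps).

28.473

Write 1058 = (1 + δ)μ, so δ = 1058/826.368 − 1 = 0.2803013…
Then the exponent is δ²μ/(2 + δ) = (1058 − μ)² / (μ·(2 + δ)) = 28.472880.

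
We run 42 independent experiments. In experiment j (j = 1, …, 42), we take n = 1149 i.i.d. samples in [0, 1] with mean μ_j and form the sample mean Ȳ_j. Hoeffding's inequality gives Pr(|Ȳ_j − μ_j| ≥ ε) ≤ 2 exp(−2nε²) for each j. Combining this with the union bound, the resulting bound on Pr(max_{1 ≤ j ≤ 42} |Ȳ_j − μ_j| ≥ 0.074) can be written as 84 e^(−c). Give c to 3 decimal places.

12.584

Union bound over the 42 events: Pr(max_{1 ≤ j ≤ 42} |Ȳ_j − μ_j| ≥ 0.074) ≤ 42·2·exp(−2nε²) = 84 exp(−2·1149·0.074²).
So c = 2·1149·0.074² = 12.5838.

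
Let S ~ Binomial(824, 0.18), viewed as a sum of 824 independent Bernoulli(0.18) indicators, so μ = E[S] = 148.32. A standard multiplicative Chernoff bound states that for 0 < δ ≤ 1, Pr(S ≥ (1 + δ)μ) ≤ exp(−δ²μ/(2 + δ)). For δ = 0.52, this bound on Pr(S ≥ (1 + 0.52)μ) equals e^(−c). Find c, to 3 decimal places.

15.915

c = δ²μ/(2 + δ) = 0.52²·148.32/(2 + 0.52) = 15.9150.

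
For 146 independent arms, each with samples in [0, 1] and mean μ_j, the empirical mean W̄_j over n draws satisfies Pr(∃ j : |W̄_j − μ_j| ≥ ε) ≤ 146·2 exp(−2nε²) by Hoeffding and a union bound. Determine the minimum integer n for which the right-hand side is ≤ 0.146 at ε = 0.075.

Need 2·146·exp(−2nε²) ≤ 0.146, i.e. exp(−2nε²) ≤ 0.146/292.
So 2nε² ≥ ln(292/0.146) = 7.600902.
Hence n ≥ 7.600902/(2·0.075²) = 675.636.
The smallest integer n is 676.

676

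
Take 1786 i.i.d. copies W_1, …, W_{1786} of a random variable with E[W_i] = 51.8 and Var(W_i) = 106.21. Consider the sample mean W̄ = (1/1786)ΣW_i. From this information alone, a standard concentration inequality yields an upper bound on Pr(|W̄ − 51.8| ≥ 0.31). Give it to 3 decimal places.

With mean and variance of each term known, Chebyshev's inequality bounds the deviation of the sum (or sample mean).
Var(W̄) = Var(W_i)/n = 106.21/1786 = 0.059468.
Chebyshev: Pr(|W̄ − 51.8| ≥ 0.31) ≤ Var(W̄)/(0.31)² = 106.21/(1786·0.31²) = 0.6188.

0.619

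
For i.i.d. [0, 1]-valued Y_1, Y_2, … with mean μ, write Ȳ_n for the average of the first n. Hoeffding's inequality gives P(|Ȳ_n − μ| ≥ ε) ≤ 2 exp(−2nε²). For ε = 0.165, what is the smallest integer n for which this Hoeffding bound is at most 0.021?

84

Require 2·exp(−2nε²) ≤ 0.021, i.e. 2nε² ≥ ln(2/0.021) = 4.556380.
So n ≥ 4.556380 / (2·0.165²) = 83.680.
The smallest integer n is 84.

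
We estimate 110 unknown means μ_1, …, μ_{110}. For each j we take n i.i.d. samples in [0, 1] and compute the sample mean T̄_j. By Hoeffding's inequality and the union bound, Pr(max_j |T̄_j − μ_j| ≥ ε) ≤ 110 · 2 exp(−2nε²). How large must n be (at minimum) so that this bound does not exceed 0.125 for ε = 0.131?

Need 2·110·exp(−2nε²) ≤ 0.125, i.e. exp(−2nε²) ≤ 0.125/220.
So 2nε² ≥ ln(220/0.125) = 7.473069.
Hence n ≥ 7.473069/(2·0.131²) = 217.734.
The smallest integer n is 218.

218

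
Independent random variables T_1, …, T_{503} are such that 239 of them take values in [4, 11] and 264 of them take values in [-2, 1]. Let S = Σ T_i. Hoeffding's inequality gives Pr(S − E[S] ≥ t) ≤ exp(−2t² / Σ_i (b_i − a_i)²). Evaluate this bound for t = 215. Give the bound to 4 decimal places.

Σ(b_i − a_i)² = 239·7² + 264·3² = 14087.
Exponent = 2·215² / 14087 = 6.56279.
Bound = exp(−6.56279) = 0.00141.

0.0014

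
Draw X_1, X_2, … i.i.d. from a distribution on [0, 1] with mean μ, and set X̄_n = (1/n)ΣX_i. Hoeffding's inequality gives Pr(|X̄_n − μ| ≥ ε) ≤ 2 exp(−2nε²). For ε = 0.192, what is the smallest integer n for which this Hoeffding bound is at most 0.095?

Require 2·exp(−2nε²) ≤ 0.095, i.e. 2nε² ≥ ln(2/0.095) = 3.047026.
So n ≥ 3.047026 / (2·0.192²) = 41.328.
The smallest integer n is 42.

42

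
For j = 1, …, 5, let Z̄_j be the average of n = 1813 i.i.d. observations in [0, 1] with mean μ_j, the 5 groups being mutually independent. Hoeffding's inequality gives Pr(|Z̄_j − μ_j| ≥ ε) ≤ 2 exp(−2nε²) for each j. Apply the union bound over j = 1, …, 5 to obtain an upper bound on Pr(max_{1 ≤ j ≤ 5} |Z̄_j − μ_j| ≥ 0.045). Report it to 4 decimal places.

Per-experiment Hoeffding bound: 2·exp(−2·1813·0.045²) = 2·exp(−7.34265) = 0.0012947.
Union bound over 5 events: 5·0.0012947 = 0.00647.

0.0065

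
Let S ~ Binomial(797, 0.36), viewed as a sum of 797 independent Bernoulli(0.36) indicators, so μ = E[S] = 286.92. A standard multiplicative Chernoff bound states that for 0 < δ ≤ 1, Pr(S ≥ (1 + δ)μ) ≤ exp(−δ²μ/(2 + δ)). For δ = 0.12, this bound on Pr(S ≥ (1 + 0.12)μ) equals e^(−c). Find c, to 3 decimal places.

1.949

c = δ²μ/(2 + δ) = 0.12²·286.92/(2 + 0.12) = 1.9489.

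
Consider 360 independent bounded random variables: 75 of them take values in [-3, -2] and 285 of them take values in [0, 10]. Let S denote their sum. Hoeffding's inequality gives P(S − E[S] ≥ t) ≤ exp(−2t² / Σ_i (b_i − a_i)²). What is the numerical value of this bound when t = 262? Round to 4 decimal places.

Σ(b_i − a_i)² = 75·1² + 285·10² = 28575.
Exponent = 2·262² / 28575 = 4.80448.
Bound = exp(−4.80448) = 0.00819.

0.0082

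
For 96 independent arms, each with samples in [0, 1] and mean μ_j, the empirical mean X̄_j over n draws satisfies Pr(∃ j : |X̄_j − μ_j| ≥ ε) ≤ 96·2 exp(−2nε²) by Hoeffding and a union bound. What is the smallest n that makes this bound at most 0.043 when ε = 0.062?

Need 2·96·exp(−2nε²) ≤ 0.043, i.e. exp(−2nε²) ≤ 0.043/192.
So 2nε² ≥ ln(192/0.043) = 8.404051.
Hence n ≥ 8.404051/(2·0.062²) = 1093.139.
The smallest integer n is 1094.

1094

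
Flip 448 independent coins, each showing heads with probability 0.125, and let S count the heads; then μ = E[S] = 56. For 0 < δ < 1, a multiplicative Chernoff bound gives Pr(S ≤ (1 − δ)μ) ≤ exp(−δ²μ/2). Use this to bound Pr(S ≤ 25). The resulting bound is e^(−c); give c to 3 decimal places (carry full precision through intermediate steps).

8.580

Write 25 = (1 − δ)μ, so δ = 1 − 25/56 = 0.5535714…
Then the exponent is δ²μ/2 = (μ − 25)²/(2μ) = 8.580357.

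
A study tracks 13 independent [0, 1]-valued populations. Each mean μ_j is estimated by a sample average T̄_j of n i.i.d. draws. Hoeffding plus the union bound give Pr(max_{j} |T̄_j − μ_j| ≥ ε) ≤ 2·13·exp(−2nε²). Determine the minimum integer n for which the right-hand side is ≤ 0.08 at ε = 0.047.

1310

Need 2·13·exp(−2nε²) ≤ 0.08, i.e. exp(−2nε²) ≤ 0.08/26.
So 2nε² ≥ ln(26/0.08) = 5.783825.
Hence n ≥ 5.783825/(2·0.047²) = 1309.150.
The smallest integer n is 1310.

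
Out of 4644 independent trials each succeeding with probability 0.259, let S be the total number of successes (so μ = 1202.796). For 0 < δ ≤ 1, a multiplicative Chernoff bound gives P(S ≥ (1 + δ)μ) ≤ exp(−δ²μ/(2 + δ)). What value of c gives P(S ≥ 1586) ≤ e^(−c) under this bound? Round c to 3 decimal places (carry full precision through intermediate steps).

Write 1586 = (1 + δ)μ, so δ = 1586/1202.796 − 1 = 0.3185943…
Then the exponent is δ²μ/(2 + δ) = (1586 − μ)² / (μ·(2 + δ)) = 52.655449.

52.655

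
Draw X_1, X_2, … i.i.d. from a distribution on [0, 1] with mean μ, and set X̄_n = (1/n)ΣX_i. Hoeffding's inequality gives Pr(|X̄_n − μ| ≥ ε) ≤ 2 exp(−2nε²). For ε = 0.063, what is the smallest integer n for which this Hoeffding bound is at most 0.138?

337

Require 2·exp(−2nε²) ≤ 0.138, i.e. 2nε² ≥ ln(2/0.138) = 2.673649.
So n ≥ 2.673649 / (2·0.063²) = 336.816.
The smallest integer n is 337.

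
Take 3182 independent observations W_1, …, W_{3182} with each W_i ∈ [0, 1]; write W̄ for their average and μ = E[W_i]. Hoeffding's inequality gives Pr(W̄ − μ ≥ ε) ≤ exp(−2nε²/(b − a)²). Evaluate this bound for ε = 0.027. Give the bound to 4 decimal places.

0.0097

Exponent: 2nε²/(b − a)² = 2·3182·0.027² / 1² = 4.63936.
Bound = exp(−4.63936) = 0.00966.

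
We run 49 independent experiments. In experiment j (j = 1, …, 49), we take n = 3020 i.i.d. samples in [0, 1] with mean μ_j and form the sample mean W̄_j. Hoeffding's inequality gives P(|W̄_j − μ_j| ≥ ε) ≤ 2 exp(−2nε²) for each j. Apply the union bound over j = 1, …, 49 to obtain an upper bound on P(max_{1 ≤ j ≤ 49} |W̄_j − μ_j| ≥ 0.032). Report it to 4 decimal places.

Per-experiment Hoeffding bound: 2·exp(−2·3020·0.032²) = 2·exp(−6.18496) = 0.0041204.
Union bound over 49 events: 49·0.0041204 = 0.20190.

0.2019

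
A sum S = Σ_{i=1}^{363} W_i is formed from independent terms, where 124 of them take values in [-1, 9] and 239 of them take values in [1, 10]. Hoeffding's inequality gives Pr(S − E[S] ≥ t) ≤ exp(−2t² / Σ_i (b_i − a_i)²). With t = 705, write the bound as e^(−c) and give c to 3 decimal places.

Σ(b_i − a_i)² = 124·10² + 239·9² = 31759.
c = 2t² / 31759 = 2·705² / 31759 = 31.2998.

31.300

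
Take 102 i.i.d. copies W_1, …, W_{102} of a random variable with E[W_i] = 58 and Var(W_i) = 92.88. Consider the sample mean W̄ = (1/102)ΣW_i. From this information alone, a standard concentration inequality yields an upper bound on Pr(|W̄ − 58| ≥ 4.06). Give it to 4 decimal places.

0.0552

With mean and variance of each term known, Chebyshev's inequality bounds the deviation of the sum (or sample mean).
Var(W̄) = Var(W_i)/n = 92.88/102 = 0.91059.
Chebyshev: Pr(|W̄ − 58| ≥ 4.06) ≤ Var(W̄)/(4.06)² = 92.88/(102·4.06²) = 0.0552.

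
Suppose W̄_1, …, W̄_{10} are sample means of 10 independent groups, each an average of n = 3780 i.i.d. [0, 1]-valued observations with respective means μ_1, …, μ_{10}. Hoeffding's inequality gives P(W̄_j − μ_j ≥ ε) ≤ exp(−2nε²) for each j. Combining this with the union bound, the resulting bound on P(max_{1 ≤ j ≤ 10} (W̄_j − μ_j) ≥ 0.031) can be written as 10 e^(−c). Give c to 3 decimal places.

Union bound over the 10 events: P(max_{1 ≤ j ≤ 10} (W̄_j − μ_j) ≥ 0.031) ≤ 10·exp(−2nε²) = 10 exp(−2·3780·0.031²).
So c = 2·3780·0.031² = 7.2652.

7.265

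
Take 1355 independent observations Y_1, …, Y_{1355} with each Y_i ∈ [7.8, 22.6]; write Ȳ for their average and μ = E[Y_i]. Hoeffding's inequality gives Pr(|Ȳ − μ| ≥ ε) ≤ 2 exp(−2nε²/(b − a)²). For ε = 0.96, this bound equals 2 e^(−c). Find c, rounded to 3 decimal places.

c = 2nε²/(b − a)² = 2·1355·0.96² / 14.8² = 11.4022.

11.402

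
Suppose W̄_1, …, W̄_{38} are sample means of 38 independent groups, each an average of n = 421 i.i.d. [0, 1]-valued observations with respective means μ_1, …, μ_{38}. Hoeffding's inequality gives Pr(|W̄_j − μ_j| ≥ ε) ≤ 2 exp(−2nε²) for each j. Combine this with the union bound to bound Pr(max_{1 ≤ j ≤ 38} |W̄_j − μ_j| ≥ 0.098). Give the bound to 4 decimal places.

Per-experiment Hoeffding bound: 2·exp(−2·421·0.098²) = 2·exp(−8.08657) = 0.00061529.
Union bound over 38 events: 38·0.00061529 = 0.02338.

0.0234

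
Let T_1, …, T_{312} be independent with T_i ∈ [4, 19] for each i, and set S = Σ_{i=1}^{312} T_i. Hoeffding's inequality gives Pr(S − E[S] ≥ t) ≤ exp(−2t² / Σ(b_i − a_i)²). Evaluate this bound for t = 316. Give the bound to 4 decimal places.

Σ(b_i − a_i)² = 312·(15)² = 70200.
Exponent = 2·316²/70200 = 2.8449.
Bound = exp(−2.8449) = 0.05814.

0.0581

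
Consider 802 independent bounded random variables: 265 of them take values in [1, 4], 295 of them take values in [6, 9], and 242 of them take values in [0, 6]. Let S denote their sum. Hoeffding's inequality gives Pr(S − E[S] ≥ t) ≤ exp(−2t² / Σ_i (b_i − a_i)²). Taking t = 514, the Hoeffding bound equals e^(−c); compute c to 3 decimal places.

38.423

Σ(b_i − a_i)² = 265·3² + 295·3² + 242·6² = 13752.
c = 2t² / 13752 = 2·514² / 13752 = 38.4229.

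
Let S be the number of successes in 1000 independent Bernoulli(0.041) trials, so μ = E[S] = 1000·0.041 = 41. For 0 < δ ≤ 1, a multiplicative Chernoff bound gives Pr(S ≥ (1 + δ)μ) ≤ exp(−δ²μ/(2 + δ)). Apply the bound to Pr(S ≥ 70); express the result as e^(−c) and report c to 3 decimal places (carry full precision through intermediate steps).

7.577

Write 70 = (1 + δ)μ, so δ = 70/41 − 1 = 0.7073171…
Then the exponent is δ²μ/(2 + δ) = (70 − μ)² / (μ·(2 + δ)) = 7.576577.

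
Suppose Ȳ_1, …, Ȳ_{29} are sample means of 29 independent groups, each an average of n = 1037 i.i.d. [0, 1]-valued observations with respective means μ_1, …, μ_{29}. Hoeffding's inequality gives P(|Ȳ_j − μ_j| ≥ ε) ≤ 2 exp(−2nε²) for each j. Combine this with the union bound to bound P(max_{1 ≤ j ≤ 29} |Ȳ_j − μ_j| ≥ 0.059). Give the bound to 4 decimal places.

Per-experiment Hoeffding bound: 2·exp(−2·1037·0.059²) = 2·exp(−7.21959) = 0.0014642.
Union bound over 29 events: 29·0.0014642 = 0.04246.

0.0425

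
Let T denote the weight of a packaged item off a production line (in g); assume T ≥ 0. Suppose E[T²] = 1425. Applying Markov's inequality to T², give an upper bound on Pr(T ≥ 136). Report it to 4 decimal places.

0.0770

Since T ≥ 0, the event {T ≥ 136} is the same as {T² ≥ 18496}.
Markov's inequality applied to T² gives Pr(T² ≥ 18496) ≤ E[T²]/18496 = 1425/18496 = 0.0770.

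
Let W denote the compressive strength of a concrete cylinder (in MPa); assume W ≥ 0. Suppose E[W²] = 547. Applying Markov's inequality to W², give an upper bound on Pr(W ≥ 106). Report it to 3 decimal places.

0.049

Since W ≥ 0, the event {W ≥ 106} is the same as {W² ≥ 11236}.
Markov's inequality applied to W² gives Pr(W² ≥ 11236) ≤ E[W²]/11236 = 547/11236 = 0.0487.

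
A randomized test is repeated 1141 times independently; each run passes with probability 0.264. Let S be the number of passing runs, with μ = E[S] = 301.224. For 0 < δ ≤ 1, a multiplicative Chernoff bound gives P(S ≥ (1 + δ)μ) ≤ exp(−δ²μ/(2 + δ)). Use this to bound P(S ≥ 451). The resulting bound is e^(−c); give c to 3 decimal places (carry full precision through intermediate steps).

Write 451 = (1 + δ)μ, so δ = 451/301.224 − 1 = 0.4972247…
Then the exponent is δ²μ/(2 + δ) = (451 − μ)² / (μ·(2 + δ)) = 29.822035.

29.822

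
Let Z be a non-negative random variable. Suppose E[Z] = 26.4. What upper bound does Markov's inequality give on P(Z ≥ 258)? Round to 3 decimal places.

Markov's inequality: for a non-negative random variable, P(Z ≥ a) ≤ E[Z]/a.
Here E[Z] = 26.4 and a = 258, so the bound is 26.4/258 = 0.1023.

0.102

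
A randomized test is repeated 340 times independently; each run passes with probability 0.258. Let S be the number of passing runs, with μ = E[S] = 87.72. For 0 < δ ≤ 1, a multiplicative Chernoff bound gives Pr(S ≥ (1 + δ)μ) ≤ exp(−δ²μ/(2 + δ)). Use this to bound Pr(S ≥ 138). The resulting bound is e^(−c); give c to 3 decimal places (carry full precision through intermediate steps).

Write 138 = (1 + δ)μ, so δ = 138/87.72 − 1 = 0.5731874…
Then the exponent is δ²μ/(2 + δ) = (138 − μ)² / (μ·(2 + δ)) = 11.200064.

11.200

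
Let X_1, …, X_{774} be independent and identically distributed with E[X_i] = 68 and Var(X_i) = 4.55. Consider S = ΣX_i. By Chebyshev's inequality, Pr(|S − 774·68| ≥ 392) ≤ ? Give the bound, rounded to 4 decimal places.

Var(S) = n·Var(X_i) = 774·4.55 = 3521.7.
Chebyshev: Pr(|S − 774·68| ≥ 392) ≤ Var(S)/392² = 3521.7/153664 = 0.0229.

0.0229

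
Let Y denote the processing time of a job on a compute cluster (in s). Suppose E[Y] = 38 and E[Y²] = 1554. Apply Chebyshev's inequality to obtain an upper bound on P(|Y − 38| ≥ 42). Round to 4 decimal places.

0.0624

Var(Y) = E[Y²] − (E[Y])² = 1554 − 1444 = 110.
Chebyshev's inequality: P(|Y − μ| ≥ t) ≤ Var(Y)/t² = 110/1764 = 0.0624.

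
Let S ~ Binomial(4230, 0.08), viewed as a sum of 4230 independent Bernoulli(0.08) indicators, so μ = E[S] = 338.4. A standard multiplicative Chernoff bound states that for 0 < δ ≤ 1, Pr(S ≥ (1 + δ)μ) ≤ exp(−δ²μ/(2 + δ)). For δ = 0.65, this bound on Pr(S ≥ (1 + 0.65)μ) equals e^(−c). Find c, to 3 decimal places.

53.952

c = δ²μ/(2 + δ) = 0.65²·338.4/(2 + 0.65) = 53.9525.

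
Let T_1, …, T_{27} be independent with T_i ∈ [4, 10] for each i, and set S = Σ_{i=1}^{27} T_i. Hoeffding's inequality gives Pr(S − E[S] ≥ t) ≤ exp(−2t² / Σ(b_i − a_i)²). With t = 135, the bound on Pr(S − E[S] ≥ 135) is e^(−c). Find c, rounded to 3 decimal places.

Σ(b_i − a_i)² = 27·(6)² = 972.
c = 2t²/972 = 2·135²/972 = 37.5000.

37.500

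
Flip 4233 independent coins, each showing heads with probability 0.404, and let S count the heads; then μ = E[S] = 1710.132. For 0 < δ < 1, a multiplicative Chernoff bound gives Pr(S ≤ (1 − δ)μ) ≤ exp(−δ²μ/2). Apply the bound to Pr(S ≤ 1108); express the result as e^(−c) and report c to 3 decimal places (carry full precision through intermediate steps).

Write 1108 = (1 − δ)μ, so δ = 1 − 1108/1710.132 = 0.3520968…
Then the exponent is δ²μ/2 = (μ − 1108)²/(2μ) = 106.004374.

106.004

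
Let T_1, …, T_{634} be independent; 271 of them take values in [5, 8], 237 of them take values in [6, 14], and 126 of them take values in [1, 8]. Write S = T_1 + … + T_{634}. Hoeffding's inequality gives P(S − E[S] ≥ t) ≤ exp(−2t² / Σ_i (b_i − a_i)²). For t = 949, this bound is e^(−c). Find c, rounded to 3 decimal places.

75.741

Σ(b_i − a_i)² = 271·3² + 237·8² + 126·7² = 23781.
c = 2t² / 23781 = 2·949² / 23781 = 75.7412.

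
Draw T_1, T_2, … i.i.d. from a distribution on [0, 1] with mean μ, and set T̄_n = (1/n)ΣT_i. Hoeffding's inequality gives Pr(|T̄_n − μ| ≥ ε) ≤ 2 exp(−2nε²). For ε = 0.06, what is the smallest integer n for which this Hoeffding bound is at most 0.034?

Require 2·exp(−2nε²) ≤ 0.034, i.e. 2nε² ≥ ln(2/0.034) = 4.074542.
So n ≥ 4.074542 / (2·0.06²) = 565.909.
The smallest integer n is 566.

566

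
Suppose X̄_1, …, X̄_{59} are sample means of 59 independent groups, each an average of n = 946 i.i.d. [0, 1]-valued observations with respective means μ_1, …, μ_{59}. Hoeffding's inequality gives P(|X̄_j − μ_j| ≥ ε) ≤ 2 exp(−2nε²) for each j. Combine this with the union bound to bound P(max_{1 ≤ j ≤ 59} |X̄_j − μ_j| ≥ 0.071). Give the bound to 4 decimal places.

0.0085

Per-experiment Hoeffding bound: 2·exp(−2·946·0.071²) = 2·exp(−9.53757) = 0.00014418.
Union bound over 59 events: 59·0.00014418 = 0.00851.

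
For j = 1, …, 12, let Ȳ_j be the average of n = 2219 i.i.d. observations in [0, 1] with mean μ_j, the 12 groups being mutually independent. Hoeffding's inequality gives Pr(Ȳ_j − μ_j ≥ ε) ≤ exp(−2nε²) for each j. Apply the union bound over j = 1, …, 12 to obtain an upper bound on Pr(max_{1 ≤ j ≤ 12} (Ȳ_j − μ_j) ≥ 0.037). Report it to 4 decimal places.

0.0276

Per-experiment Hoeffding bound: exp(−2·2219·0.037²) = exp(−6.07562) = 0.0022982.
Union bound over 12 events: 12·0.0022982 = 0.02758.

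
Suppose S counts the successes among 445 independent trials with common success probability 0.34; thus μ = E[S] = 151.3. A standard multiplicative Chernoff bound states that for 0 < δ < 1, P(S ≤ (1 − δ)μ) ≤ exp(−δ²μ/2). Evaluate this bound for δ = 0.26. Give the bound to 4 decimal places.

Exponent = δ²μ/2 = 0.26²·151.3/2 = 5.1139.
Bound = exp(−5.1139) = 0.00601.

0.0060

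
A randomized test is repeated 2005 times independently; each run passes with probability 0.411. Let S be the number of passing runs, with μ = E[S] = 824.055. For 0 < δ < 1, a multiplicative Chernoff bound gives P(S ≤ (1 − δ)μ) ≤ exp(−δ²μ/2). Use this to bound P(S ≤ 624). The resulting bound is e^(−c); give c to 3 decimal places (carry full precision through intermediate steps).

Write 624 = (1 − δ)μ, so δ = 1 − 624/824.055 = 0.242769…
Then the exponent is δ²μ/2 = (μ − 624)²/(2μ) = 24.283575.

24.284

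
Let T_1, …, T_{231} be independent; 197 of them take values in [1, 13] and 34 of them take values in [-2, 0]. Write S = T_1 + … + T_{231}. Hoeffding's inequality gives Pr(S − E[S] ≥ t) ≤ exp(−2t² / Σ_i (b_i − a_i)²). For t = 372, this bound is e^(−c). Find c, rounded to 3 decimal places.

Σ(b_i − a_i)² = 197·12² + 34·2² = 28504.
c = 2t² / 28504 = 2·372² / 28504 = 9.7098.

9.710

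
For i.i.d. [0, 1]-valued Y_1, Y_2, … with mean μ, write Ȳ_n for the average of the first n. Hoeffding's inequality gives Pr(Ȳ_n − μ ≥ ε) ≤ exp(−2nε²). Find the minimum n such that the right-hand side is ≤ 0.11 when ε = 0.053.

393

Require exp(−2nε²) ≤ 0.11, i.e. 2nε² ≥ ln(1/0.11) = 2.207275.
So n ≥ 2.207275 / (2·0.053²) = 392.893.
The smallest integer n is 393.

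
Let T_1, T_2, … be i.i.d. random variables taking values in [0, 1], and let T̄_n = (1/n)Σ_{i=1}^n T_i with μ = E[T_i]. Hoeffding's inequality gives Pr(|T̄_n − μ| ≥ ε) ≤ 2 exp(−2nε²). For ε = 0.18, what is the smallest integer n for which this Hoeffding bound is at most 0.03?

Require 2·exp(−2nε²) ≤ 0.03, i.e. 2nε² ≥ ln(2/0.03) = 4.199705.
So n ≥ 4.199705 / (2·0.18²) = 64.810.
The smallest integer n is 65.

65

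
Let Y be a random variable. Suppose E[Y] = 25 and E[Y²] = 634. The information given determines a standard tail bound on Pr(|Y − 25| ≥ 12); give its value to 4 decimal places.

The first two moments determine the variance, so Chebyshev's inequality is the sharpest standard bound available.
Var(Y) = E[Y²] − (E[Y])² = 634 − 625 = 9.
Chebyshev's inequality: Pr(|Y − μ| ≥ t) ≤ Var(Y)/t² = 9/144 = 0.0625.

0.0625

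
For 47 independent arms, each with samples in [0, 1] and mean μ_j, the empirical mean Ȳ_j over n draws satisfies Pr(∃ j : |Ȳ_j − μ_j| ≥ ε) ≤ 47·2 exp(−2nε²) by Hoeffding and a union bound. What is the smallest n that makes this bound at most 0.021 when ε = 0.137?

224

Need 2·47·exp(−2nε²) ≤ 0.021, i.e. exp(−2nε²) ≤ 0.021/94.
So 2nε² ≥ ln(94/0.021) = 8.406528.
Hence n ≥ 8.406528/(2·0.137²) = 223.947.
The smallest integer n is 224.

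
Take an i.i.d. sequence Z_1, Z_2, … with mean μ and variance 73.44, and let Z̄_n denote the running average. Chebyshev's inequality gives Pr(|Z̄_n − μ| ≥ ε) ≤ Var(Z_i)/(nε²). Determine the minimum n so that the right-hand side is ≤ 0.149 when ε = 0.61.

1325

Require 73.44/(n·0.61²) ≤ 0.149, i.e. n ≥ 73.44/(0.149·0.61²) = 1324.606.
The smallest integer n is 1325.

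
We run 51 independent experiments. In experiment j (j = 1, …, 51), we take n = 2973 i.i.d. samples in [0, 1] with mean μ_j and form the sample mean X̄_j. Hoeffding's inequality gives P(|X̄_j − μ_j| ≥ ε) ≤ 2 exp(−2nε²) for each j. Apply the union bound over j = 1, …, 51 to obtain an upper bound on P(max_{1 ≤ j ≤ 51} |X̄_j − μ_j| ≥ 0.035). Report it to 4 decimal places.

0.0700

Per-experiment Hoeffding bound: 2·exp(−2·2973·0.035²) = 2·exp(−7.28385) = 0.0013731.
Union bound over 51 events: 51·0.0013731 = 0.07003.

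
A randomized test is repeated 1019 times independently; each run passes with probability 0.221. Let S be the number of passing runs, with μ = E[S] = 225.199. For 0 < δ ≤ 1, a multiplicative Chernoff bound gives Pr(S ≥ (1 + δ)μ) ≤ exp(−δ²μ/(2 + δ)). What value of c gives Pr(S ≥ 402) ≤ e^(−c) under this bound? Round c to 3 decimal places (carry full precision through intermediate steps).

49.838

Write 402 = (1 + δ)μ, so δ = 402/225.199 − 1 = 0.7850879…
Then the exponent is δ²μ/(2 + δ) = (402 − μ)² / (μ·(2 + δ)) = 49.838398.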